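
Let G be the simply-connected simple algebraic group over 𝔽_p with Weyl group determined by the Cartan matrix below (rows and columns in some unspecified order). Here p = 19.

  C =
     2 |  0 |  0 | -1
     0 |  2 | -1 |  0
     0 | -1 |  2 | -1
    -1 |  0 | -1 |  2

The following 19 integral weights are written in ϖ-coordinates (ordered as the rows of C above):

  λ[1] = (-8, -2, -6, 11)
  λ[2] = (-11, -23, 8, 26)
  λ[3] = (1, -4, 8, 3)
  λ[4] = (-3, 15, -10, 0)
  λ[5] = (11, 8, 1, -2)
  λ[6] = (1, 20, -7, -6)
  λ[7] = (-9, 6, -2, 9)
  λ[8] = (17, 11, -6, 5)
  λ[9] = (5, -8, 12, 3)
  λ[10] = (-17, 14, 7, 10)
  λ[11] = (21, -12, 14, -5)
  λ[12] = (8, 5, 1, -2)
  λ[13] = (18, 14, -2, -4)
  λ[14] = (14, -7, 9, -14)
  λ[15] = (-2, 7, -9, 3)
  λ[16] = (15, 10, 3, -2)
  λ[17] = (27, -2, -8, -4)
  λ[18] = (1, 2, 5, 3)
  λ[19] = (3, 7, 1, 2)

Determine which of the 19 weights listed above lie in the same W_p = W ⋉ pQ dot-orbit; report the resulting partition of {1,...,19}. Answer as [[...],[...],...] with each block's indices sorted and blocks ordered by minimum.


C ↔ A_4 under row/col permutation; |W(A_4)| = 120.

λ_j+ρ reflected into Ā_19 (⟨·,θ^∨⟩≤19); 4-tuples as given:

  1: (6, 5, 0, 1)
  2: (4, 8, 2, 3)
  3: (2, 3, 6, 4)
  4: (8, 6, 1, 1)
  5: (8, 6, 1, 1)
  6: (4, 8, 2, 3)
  7: (8, 6, 1, 1)
  8: (6, 5, 0, 1)
  9: (2, 3, 6, 4)
  10: (4, 0, 3, 1)
  11: (4, 0, 3, 1)
  12: (8, 6, 1, 1)
  13: (4, 0, 3, 1)
  14: (2, 3, 6, 4)
  15: (4, 0, 3, 1)
  16: (4, 0, 3, 1)
  17: (8, 6, 1, 1)
  18: (2, 3, 6, 4)
  19: (4, 8, 2, 3)

5 distinct reps among the 19 weights ⇒ 5 W_19-linkage classes:

[[1, 8], [2, 6, 19], [3, 9, 14, 18], [4, 5, 7, 12, 17], [10, 11, 13, 15, 16]]


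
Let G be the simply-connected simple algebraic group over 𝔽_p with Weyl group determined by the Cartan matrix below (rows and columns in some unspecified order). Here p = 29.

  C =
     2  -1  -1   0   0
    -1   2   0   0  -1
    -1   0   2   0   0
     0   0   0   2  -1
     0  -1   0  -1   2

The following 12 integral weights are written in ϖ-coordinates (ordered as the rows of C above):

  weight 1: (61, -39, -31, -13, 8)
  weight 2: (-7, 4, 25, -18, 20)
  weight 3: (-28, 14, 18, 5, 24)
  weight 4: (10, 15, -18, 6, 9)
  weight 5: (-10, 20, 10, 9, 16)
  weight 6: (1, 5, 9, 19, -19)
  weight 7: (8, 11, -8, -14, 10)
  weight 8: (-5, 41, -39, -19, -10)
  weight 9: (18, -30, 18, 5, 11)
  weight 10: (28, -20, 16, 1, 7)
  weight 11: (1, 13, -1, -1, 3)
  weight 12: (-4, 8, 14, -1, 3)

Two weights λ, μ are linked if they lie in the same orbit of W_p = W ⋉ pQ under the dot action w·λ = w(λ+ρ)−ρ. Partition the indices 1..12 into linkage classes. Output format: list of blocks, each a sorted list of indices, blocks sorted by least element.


C ↔ A_5 under row/col permutation; |W(A_5)| = 720.

Alcove-folded reps (p=29, 12 weights, presented ϖ-order):

    1: (5, 1, 3, 0, 3)
    2: (5, 1, 3, 0, 3)
    3: (2, 10, 4, 8, 2)
    4: (2, 10, 4, 8, 2)
    5: (10, 2, 0, 2, 6)
    6: (10, 2, 0, 2, 6)
    7: (2, 10, 4, 8, 2)
    8: (2, 14, 0, 0, 4)
    9: (10, 2, 0, 2, 6)
    10: (10, 2, 0, 2, 6)
    11: (2, 14, 0, 0, 4)
    12: (3, 6, 12, 0, 4)

5 distinct reps among the 12 weights ⇒ 5 W_29-linkage classes:

[[1, 2], [3, 4, 7], [5, 6, 9, 10], [8, 11], [12]]


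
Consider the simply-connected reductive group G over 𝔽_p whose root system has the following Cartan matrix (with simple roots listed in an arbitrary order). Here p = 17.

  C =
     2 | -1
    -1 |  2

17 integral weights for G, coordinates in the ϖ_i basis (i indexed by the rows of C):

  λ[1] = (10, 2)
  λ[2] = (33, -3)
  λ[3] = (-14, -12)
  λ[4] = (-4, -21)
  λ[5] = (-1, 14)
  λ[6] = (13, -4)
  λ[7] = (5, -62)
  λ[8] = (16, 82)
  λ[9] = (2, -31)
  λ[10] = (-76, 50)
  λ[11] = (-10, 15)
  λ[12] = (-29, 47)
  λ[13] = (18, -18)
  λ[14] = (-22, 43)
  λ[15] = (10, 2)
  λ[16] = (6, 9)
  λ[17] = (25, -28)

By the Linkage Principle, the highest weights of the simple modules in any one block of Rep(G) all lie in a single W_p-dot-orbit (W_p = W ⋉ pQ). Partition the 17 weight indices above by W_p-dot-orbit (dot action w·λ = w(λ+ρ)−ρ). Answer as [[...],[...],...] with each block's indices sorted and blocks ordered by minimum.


C ↔ A_2 under row/col permutation; |W(A_2)| = 6.

λ_j+ρ reflected into Ā_17 (⟨·,θ^∨⟩≤17); 2-tuples as given:

  [1] (11, 3);  [2] (0, 15);  [3] (4, 6);  [4] (11, 3);  [5] (0, 15);  [6] (11, 3);  [7] (4, 6);  [8] (0, 15);  [9] (4, 10);  [10] (7, 10);  [11] (9, 7);  [12] (11, 3);  [13] (0, 15);  [14] (4, 6);  [15] (11, 3);  [16] (7, 10);  [17] (9, 7)

6 distinct reps among the 17 weights ⇒ 6 W_17-linkage classes:

[[1, 4, 6, 12, 15], [2, 5, 8, 13], [3, 7, 14], [9], [10, 16], [11, 17]]


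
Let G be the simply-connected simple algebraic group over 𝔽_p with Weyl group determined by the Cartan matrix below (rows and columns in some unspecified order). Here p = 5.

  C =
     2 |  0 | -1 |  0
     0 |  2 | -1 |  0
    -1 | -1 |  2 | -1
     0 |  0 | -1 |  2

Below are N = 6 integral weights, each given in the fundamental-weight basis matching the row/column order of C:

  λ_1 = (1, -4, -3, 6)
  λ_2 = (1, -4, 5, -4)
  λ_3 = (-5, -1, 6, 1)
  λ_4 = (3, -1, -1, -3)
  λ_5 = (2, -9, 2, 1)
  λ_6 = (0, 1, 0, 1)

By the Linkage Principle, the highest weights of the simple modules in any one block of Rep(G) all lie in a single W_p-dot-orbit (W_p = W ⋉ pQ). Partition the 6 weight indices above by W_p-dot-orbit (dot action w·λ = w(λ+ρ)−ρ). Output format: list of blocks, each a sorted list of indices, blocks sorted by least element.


Dynkin diagram of C (from the 6 off-diagonal −1 entries): D_4.

Folding the 6 weights λ_j+ρ into Ā_5 (reps in the given 4-coord order):

  1: (1, 0, 2, 0) · 2: (1, 0, 2, 0) · 3: (2, 2, 0, 0) · 4: (2, 2, 0, 0) · 5: (1, 0, 2, 0) · 6: (0, 1, 1, 1)

These 6 weights hit 3 W_5-dot-orbits; sizes (3, 2, 1):

[[1, 2, 5], [3, 4], [6]]


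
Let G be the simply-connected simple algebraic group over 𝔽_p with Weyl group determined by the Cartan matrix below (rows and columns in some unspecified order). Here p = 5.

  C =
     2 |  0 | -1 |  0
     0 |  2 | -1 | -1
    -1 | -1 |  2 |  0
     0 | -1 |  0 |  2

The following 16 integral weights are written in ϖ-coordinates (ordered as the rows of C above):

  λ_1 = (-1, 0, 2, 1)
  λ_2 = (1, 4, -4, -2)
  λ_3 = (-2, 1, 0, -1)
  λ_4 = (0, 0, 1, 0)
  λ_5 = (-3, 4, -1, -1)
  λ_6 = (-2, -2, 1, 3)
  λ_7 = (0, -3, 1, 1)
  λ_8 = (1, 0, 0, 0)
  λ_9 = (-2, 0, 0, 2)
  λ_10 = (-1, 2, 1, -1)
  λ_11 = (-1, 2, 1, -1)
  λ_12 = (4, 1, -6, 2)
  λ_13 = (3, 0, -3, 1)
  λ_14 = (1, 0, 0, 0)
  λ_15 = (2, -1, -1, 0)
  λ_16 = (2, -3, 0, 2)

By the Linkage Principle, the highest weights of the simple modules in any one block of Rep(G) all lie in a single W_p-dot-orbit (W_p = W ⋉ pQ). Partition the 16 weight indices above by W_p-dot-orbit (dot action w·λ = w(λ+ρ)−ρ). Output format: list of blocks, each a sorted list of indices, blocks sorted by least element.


A_4 Cartan matrix, 4 simple roots permuted; ρ=(1,1,1,1).

λ_j+ρ reflected into Ā_5 (⟨·,θ^∨⟩≤5); 4-tuples as given:

  λ_1 → (1, 1, 2, 1)
  λ_2 → (1, 1, 2, 1)
  λ_3 → (1, 2, 0, 0)
  λ_4 → (1, 1, 2, 1)
  λ_5 → (0, 3, 2, 0)
  λ_6 → (1, 1, 0, 3)
  λ_7 → (1, 2, 0, 0)
  λ_8 → (2, 1, 1, 1)
  λ_9 → (1, 1, 0, 3)
  λ_10 → (0, 3, 2, 0)
  λ_11 → (0, 3, 2, 0)
  λ_12 → (0, 3, 2, 0)
  λ_13 → (2, 1, 1, 1)
  λ_14 → (2, 1, 1, 1)
  λ_15 → (3, 0, 0, 1)
  λ_16 → (2, 1, 1, 1)

Partition of {1..16} into 6 W_5-dot-orbits:

[[1, 2, 4], [3, 7], [5, 10, 11, 12], [6, 9], [8, 13, 14, 16], [15]]


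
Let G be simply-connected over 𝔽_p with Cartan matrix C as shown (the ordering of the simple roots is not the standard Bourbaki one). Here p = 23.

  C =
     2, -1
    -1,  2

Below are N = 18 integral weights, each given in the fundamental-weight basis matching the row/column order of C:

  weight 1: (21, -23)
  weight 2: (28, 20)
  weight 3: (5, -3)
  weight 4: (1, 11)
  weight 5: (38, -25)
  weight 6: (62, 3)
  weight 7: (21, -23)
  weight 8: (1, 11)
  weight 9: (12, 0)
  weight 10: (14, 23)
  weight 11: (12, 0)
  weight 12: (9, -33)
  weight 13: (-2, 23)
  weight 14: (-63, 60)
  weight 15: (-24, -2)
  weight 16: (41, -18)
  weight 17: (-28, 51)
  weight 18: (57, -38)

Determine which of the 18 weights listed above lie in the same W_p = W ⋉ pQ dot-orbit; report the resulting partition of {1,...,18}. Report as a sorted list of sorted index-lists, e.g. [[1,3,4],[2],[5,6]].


Cartan matrix: type A_2 (|W|=6); un-permuting the 2 rows.

Folding the 18 weights λ_j+ρ into Ā_23 (reps in the given 2-coord order):

    λ_1+ρ ↦ (0, 22)
    λ_2+ρ ↦ (4, 2)
    λ_3+ρ ↦ (4, 2)
    λ_4+ρ ↦ (2, 12)
    λ_5+ρ ↦ (1, 7)
    λ_6+ρ ↦ (4, 2)
    λ_7+ρ ↦ (0, 22)
    λ_8+ρ ↦ (2, 12)
    λ_9+ρ ↦ (13, 1)
    λ_10+ρ ↦ (1, 7)
    λ_11+ρ ↦ (13, 1)
    λ_12+ρ ↦ (13, 1)
    λ_13+ρ ↦ (0, 22)
    λ_14+ρ ↦ (1, 7)
    λ_15+ρ ↦ (0, 22)
    λ_16+ρ ↦ (4, 2)
    λ_17+ρ ↦ (4, 2)
    λ_18+ρ ↦ (2, 12)

These 18 weights hit 5 W_23-dot-orbits; sizes (4, 5, 3, 3, 3):

[[1, 7, 13, 15], [2, 3, 6, 16, 17], [4, 8, 18], [5, 10, 14], [9, 11, 12]]


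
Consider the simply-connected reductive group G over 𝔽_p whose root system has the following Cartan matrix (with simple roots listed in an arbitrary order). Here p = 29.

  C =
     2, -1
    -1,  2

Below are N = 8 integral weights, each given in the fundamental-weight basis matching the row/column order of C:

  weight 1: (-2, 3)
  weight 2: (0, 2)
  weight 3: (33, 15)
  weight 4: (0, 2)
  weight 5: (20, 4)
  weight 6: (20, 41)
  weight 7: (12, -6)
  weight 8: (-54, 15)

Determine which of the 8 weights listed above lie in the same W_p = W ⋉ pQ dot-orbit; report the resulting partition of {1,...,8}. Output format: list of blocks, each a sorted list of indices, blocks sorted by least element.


Root system A_2: the 2×2 matrix C matches after relabeling.

W_29-reps of the 8 weights in Ā_29 (same 2-coord order as C):

    λ_1 → (1, 3)
    λ_2 → (1, 3)
    λ_3 → (8, 5)
    λ_4 → (1, 3)
    λ_5 → (21, 5)
    λ_6 → (8, 5)
    λ_7 → (8, 5)
    λ_8 → (8, 5)

Partition of {1..8} into 3 W_29-dot-orbits:

[[1, 2, 4], [3, 6, 7, 8], [5]]


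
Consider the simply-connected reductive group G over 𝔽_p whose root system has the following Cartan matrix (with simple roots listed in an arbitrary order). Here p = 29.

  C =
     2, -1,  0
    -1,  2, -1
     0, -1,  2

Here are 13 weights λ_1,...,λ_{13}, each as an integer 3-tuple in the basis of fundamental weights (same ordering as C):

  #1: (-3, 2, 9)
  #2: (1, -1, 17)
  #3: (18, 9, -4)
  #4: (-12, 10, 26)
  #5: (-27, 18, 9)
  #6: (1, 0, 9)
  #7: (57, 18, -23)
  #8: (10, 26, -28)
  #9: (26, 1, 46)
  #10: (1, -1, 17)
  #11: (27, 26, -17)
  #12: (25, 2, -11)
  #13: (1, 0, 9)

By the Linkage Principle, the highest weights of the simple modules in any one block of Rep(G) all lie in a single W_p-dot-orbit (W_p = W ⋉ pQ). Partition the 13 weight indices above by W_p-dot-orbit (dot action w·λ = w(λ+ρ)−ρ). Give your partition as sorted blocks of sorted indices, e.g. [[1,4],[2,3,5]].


Root system A_3: the 3×3 matrix C matches after relabeling.

Each λ_j+ρ reduced to Ā_29; 3-tuples below use C's row order:

    λ_1 → (2, 1, 10)
    λ_2 → (2, 0, 18)
    λ_3 → (19, 7, 3)
    λ_4 → (2, 0, 18)
    λ_5 → (19, 7, 3)
    λ_6 → (2, 1, 10)
    λ_7 → (19, 7, 3)
    λ_8 → (2, 0, 18)
    λ_9 → (2, 0, 18)
    λ_10 → (2, 0, 18)
    λ_11 → (2, 1, 10)
    λ_12 → (19, 7, 3)
    λ_13 → (2, 1, 10)

Linkage partition of the 13 weights (3 classes, p=29):

[[1, 6, 11, 13], [2, 4, 8, 9, 10], [3, 5, 7, 12]]


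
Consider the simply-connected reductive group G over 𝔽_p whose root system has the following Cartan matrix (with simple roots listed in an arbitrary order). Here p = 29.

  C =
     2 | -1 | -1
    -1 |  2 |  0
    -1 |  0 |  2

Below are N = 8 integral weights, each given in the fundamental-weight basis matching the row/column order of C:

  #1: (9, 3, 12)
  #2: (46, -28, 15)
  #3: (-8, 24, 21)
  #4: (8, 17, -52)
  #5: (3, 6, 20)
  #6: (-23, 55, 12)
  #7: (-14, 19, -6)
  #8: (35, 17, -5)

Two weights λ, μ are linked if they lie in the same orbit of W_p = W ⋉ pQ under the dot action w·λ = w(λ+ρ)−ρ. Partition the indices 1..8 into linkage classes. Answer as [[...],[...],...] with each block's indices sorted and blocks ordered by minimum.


Root system A_3: the 3×3 matrix C matches after relabeling.

Alcove-folded reps (p=29, 8 weights, presented ϖ-order):

  λ_1+ρ ↦ (10, 4, 13)
  λ_2+ρ ↦ (5, 2, 13)
  λ_3+ρ ↦ (7, 7, 4)
  λ_4+ρ ↦ (5, 2, 13)
  λ_5+ρ ↦ (4, 4, 18)
  λ_6+ρ ↦ (5, 2, 13)
  λ_7+ρ ↦ (5, 2, 13)
  λ_8+ρ ↦ (4, 4, 18)

Partition of {1..8} into 4 W_29-dot-orbits:

[[1], [2, 4, 6, 7], [3], [5, 8]]


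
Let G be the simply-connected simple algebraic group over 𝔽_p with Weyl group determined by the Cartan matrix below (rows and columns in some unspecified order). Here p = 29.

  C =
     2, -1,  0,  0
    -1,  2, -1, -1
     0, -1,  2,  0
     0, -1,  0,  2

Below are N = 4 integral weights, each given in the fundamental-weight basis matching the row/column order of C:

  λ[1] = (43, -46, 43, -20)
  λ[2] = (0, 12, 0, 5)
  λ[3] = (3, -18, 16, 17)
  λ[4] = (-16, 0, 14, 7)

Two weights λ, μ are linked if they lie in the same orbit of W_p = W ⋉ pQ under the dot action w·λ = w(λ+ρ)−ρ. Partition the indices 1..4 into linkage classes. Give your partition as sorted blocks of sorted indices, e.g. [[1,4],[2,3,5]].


Cartan matrix: type D_4 (|W|=192); un-permuting the 4 rows.

Ā_29 reps of the 4 weights (D_4, coords as presented):

  1: (1, 8, 1, 6)
  2: (1, 8, 1, 6)
  3: (13, 4, 0, 1)
  4: (1, 8, 1, 6)

The 4 indices split into 2 linkage classes (same alcove rep ⇔ same W_29-dot-orbit):

[[1, 2, 4], [3]]


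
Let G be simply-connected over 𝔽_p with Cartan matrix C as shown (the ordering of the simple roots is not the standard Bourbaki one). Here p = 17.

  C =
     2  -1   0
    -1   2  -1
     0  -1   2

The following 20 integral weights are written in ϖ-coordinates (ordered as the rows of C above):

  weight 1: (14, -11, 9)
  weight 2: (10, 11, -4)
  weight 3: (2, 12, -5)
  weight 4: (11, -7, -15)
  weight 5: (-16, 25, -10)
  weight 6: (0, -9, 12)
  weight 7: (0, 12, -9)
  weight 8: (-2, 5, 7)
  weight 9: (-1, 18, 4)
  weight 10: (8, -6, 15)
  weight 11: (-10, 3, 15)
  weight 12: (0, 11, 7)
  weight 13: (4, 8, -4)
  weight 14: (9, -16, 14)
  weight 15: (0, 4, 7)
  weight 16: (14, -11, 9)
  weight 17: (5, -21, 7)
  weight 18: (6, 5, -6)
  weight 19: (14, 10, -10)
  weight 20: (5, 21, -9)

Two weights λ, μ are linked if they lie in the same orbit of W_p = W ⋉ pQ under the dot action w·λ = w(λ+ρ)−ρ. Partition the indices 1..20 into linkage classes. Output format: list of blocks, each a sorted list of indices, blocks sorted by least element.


Root system A_3: the 3×3 matrix C matches after relabeling.

Ā_17 reps of the 20 weights (A_3, coords as presented):

  [1] (5, 10, 0) · [2] (5, 6, 3) · [3] (3, 9, 4) · [4] (5, 6, 3) · [5] (6, 2, 0) · [6] (7, 1, 5) · [7] (1, 5, 8) · [8] (1, 5, 8) · [9] (5, 10, 0) · [10] (1, 5, 8) · [11] (1, 5, 8) · [12] (3, 9, 4) · [13] (5, 6, 3) · [14] (5, 10, 0) · [15] (1, 5, 8) · [16] (5, 10, 0) · [17] (5, 6, 3) · [18] (7, 1, 5) · [19] (6, 2, 0) · [20] (5, 6, 3)

These 20 weights hit 6 W_17-dot-orbits; sizes (4, 5, 2, 2, 2, 5):

[[1, 9, 14, 16], [2, 4, 13, 17, 20], [3, 12], [5, 19], [6, 18], [7, 8, 10, 11, 15]]


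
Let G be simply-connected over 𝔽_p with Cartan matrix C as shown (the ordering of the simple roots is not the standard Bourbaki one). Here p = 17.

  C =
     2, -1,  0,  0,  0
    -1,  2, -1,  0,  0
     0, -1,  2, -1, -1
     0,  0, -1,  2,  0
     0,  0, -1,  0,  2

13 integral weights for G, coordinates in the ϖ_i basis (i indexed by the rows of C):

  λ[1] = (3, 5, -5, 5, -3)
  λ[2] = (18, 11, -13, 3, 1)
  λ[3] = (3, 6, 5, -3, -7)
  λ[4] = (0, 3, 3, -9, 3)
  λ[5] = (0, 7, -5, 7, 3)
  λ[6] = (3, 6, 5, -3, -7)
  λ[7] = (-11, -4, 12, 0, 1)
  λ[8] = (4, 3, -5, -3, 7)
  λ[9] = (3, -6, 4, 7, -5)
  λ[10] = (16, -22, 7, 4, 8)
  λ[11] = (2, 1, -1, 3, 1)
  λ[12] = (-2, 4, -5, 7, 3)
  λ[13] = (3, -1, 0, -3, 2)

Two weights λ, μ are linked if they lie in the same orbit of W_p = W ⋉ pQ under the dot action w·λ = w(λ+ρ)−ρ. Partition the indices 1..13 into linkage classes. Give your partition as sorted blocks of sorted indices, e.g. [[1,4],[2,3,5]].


D_5 Cartan matrix, 5 simple roots permuted; ρ=(1,1,1,1,1).

λ_j+ρ reflected into Ā_17 (⟨·,θ^∨⟩≤17); 5-tuples as given:

  [1] (4, 0, 2, 0, 4) · [2] (3, 2, 0, 4, 2) · [3] (4, 0, 2, 0, 4) · [4] (1, 0, 4, 4, 0) · [5] (1, 0, 4, 4, 0) · [6] (4, 0, 2, 0, 4) · [7] (3, 1, 0, 1, 2) · [8] (3, 2, 0, 4, 2) · [9] (1, 0, 4, 4, 0) · [10] (1, 0, 4, 4, 0) · [11] (3, 2, 0, 4, 2) · [12] (1, 0, 4, 4, 0) · [13] (3, 1, 0, 1, 2)

Linkage partition of the 13 weights (4 classes, p=17):

[[1, 3, 6], [2, 8, 11], [4, 5, 9, 10, 12], [7, 13]]


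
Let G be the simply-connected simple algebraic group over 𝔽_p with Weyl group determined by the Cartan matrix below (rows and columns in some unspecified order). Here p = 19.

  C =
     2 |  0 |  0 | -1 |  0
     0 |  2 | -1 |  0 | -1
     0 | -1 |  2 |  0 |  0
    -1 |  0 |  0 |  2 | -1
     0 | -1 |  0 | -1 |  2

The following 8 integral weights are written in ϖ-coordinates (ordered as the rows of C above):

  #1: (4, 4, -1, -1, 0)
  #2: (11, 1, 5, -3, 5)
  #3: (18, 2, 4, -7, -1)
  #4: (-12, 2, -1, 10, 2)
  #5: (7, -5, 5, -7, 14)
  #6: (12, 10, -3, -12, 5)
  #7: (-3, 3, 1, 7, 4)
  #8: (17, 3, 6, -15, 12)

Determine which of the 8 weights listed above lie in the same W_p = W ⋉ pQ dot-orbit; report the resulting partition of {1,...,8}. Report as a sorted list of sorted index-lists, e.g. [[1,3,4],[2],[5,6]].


C ↔ A_5 under row/col permutation; |W(A_5)| = 720.

λ_j+ρ reflected into Ā_19 (⟨·,θ^∨⟩≤19); 5-tuples as given:

    λ_1+ρ ↦ (5, 5, 0, 0, 1)
    λ_2+ρ ↦ (5, 2, 1, 2, 4)
    λ_3+ρ ↦ (11, 3, 0, 0, 3)
    λ_4+ρ ↦ (11, 3, 0, 0, 3)
    λ_5+ρ ↦ (2, 4, 2, 6, 5)
    λ_6+ρ ↦ (2, 4, 2, 6, 5)
    λ_7+ρ ↦ (2, 4, 2, 6, 5)
    λ_8+ρ ↦ (5, 1, 2, 8, 1)

5 distinct reps among the 8 weights ⇒ 5 W_19-linkage classes:

[[1], [2], [3, 4], [5, 6, 7], [8]]


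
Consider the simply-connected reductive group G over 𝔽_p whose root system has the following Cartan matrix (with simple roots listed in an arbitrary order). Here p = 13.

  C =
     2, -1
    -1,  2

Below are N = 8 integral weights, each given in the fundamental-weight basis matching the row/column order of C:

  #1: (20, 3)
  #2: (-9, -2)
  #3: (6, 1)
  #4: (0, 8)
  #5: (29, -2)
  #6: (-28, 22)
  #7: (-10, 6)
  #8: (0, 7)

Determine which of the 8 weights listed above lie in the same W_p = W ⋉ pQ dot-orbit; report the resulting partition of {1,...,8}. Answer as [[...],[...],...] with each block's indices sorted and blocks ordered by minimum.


A_2 Cartan matrix, 2 simple roots permuted; ρ=(1,1).

Each λ_j+ρ reduced to Ā_13; 2-tuples below use C's row order:

  [1] (1, 8)
  [2] (1, 8)
  [3] (7, 2)
  [4] (1, 9)
  [5] (1, 9)
  [6] (1, 9)
  [7] (7, 2)
  [8] (1, 8)

Grouping the 8 weights by Ā_13-representative: 3 linkage classes.

[[1, 2, 8], [3, 7], [4, 5, 6]]


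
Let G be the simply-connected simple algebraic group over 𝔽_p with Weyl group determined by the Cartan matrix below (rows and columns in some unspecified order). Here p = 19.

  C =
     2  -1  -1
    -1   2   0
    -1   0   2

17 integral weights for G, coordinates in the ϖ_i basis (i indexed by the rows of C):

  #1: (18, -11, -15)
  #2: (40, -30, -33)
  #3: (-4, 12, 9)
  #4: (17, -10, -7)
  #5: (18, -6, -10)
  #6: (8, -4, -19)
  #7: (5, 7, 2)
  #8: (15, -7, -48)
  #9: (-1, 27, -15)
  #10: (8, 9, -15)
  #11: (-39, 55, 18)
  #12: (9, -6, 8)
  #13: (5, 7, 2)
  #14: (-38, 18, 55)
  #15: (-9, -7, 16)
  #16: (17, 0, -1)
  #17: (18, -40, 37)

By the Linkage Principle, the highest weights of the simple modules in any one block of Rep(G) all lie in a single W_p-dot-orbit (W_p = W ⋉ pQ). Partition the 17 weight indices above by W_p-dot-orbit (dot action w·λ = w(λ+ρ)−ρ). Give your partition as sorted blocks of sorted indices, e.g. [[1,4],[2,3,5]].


C ↔ A_3 under row/col permutation; |W(A_3)| = 24.

Ā_19 reps of the 17 weights (A_3, coords as presented):

  λ_1 → (5, 5, 9);  λ_2 → (3, 9, 6);  λ_3 → (3, 9, 6);  λ_4 → (3, 9, 6);  λ_5 → (5, 5, 9);  λ_6 → (3, 9, 6);  λ_7 → (6, 8, 3);  λ_8 → (3, 9, 6);  λ_9 → (5, 5, 9);  λ_10 → (5, 5, 9);  λ_11 → (18, 1, 0);  λ_12 → (5, 5, 9);  λ_13 → (6, 8, 3);  λ_14 → (18, 1, 0);  λ_15 → (6, 8, 3);  λ_16 → (18, 1, 0);  λ_17 → (18, 1, 0)

These 17 weights hit 4 W_19-dot-orbits; sizes (5, 5, 3, 4):

[[1, 5, 9, 10, 12], [2, 3, 4, 6, 8], [7, 13, 15], [11, 14, 16, 17]]


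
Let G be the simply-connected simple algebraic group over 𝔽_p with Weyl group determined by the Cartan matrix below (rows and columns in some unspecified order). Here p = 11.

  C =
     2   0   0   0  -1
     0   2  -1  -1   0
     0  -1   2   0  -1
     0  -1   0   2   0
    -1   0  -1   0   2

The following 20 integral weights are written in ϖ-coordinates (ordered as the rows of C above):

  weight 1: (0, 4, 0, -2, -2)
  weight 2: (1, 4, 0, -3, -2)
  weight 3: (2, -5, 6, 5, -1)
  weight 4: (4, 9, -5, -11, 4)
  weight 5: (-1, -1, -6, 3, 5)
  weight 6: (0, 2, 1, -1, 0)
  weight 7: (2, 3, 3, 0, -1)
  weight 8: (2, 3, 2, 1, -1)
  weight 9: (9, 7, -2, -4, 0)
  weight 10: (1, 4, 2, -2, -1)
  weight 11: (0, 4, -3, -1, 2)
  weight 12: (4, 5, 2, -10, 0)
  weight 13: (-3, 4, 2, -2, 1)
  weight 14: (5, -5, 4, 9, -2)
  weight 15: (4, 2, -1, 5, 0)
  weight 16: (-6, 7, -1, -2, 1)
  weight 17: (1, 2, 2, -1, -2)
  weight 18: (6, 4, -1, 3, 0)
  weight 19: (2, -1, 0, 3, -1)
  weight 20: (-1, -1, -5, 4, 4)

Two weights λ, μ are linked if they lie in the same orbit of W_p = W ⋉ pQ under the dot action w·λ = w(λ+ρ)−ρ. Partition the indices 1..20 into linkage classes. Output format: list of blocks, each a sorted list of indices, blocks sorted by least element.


Type A_5, rank 5, |W|=720; reorder rows/cols to standard.

Folding the 20 weights λ_j+ρ into Ā_11 (reps in the given 5-coord order):

  1: (0, 4, 0, 1, 1) · 2: (1, 3, 0, 2, 1) · 3: (2, 4, 3, 1, 0) · 4: (0, 4, 0, 1, 1) · 5: (0, 4, 0, 1, 1) · 6: (1, 3, 2, 0, 1) · 7: (2, 4, 4, 0, 0) · 8: (2, 4, 3, 1, 0) · 9: (3, 0, 1, 4, 0) · 10: (2, 4, 3, 1, 0) · 11: (1, 3, 2, 0, 1) · 12: (1, 3, 0, 2, 1) · 13: (2, 4, 3, 1, 0) · 14: (0, 4, 0, 1, 1) · 15: (1, 3, 0, 2, 1) · 16: (2, 4, 3, 1, 0) · 17: (1, 3, 2, 0, 1) · 18: (1, 3, 0, 2, 1) · 19: (3, 0, 1, 4, 0) · 20: (0, 4, 0, 1, 1)

Partition of {1..20} into 6 W_11-dot-orbits:

[[1, 4, 5, 14, 20], [2, 12, 15, 18], [3, 8, 10, 13, 16], [6, 11, 17], [7], [9, 19]]


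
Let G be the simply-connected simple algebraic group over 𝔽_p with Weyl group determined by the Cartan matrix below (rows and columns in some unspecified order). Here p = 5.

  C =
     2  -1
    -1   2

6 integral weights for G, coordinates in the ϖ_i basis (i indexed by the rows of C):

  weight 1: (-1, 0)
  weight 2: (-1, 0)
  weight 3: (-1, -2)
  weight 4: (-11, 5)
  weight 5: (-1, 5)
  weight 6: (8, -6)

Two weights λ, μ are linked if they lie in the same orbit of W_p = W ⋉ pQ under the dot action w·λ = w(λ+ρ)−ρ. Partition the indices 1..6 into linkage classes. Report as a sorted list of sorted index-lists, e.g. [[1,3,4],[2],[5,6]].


A_2 Cartan matrix, 2 simple roots permuted; ρ=(1,1).

Ā_5 reps of the 6 weights (A_2, coords as presented):

  λ_1+ρ ↦ (0, 1) · λ_2+ρ ↦ (0, 1) · λ_3+ρ ↦ (1, 0) · λ_4+ρ ↦ (0, 1) · λ_5+ρ ↦ (1, 4) · λ_6+ρ ↦ (0, 1)

Grouping the 6 weights by Ā_5-representative: 3 linkage classes.

[[1, 2, 4, 6], [3], [5]]


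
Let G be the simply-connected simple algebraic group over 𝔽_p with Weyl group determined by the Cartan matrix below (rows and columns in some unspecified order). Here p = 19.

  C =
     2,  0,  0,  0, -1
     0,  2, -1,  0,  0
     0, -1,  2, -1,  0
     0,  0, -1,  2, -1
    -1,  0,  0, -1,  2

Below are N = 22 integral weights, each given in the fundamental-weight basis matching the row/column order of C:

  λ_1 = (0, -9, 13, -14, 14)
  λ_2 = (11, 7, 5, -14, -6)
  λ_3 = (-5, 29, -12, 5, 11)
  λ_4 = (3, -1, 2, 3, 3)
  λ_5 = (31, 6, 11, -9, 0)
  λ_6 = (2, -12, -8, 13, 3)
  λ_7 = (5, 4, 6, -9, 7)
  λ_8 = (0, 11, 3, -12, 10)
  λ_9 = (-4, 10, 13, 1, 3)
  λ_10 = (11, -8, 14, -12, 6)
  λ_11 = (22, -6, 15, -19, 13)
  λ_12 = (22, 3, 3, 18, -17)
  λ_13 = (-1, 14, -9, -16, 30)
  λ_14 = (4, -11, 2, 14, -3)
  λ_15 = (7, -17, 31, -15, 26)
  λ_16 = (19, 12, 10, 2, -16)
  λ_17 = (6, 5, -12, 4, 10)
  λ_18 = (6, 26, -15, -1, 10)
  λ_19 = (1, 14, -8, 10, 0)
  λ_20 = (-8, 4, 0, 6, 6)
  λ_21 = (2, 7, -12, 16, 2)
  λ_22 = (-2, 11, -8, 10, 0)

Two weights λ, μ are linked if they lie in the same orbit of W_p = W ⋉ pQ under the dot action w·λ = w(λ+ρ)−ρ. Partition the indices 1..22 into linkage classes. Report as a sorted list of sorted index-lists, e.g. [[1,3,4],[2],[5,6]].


C ↔ A_5 under row/col permutation; |W(A_5)| = 720.

Folding the 22 weights λ_j+ρ into Ā_19 (reps in the given 5-coord order):

  λ_1+ρ ↦ (1, 1, 7, 6, 2) · λ_2+ρ ↦ (6, 4, 1, 7, 0) · λ_3+ρ ↦ (3, 1, 0, 6, 5) · λ_4+ρ ↦ (4, 0, 3, 4, 4) · λ_5+ρ ↦ (6, 4, 1, 7, 0) · λ_6+ρ ↦ (1, 5, 7, 4, 0) · λ_7+ρ ↦ (6, 4, 1, 7, 0) · λ_8+ρ ↦ (1, 5, 7, 4, 0) · λ_9+ρ ↦ (1, 1, 7, 6, 2) · λ_10+ρ ↦ (4, 0, 3, 4, 4) · λ_11+ρ ↦ (1, 5, 7, 4, 0) · λ_12+ρ ↦ (4, 0, 3, 4, 4) · λ_13+ρ ↦ (4, 0, 3, 4, 4) · λ_14+ρ ↦ (1, 1, 7, 6, 2) · λ_15+ρ ↦ (1, 1, 7, 6, 2) · λ_16+ρ ↦ (3, 1, 0, 6, 5) · λ_17+ρ ↦ (3, 1, 0, 6, 5) · λ_18+ρ ↦ (3, 1, 0, 6, 5) · λ_19+ρ ↦ (1, 5, 7, 4, 0) · λ_20+ρ ↦ (6, 4, 1, 7, 0) · λ_21+ρ ↦ (1, 1, 7, 6, 2) · λ_22+ρ ↦ (1, 5, 7, 4, 0)

These 22 weights hit 5 W_19-dot-orbits; sizes (5, 4, 4, 4, 5):

[[1, 9, 14, 15, 21], [2, 5, 7, 20], [3, 16, 17, 18], [4, 10, 12, 13], [6, 8, 11, 19, 22]]


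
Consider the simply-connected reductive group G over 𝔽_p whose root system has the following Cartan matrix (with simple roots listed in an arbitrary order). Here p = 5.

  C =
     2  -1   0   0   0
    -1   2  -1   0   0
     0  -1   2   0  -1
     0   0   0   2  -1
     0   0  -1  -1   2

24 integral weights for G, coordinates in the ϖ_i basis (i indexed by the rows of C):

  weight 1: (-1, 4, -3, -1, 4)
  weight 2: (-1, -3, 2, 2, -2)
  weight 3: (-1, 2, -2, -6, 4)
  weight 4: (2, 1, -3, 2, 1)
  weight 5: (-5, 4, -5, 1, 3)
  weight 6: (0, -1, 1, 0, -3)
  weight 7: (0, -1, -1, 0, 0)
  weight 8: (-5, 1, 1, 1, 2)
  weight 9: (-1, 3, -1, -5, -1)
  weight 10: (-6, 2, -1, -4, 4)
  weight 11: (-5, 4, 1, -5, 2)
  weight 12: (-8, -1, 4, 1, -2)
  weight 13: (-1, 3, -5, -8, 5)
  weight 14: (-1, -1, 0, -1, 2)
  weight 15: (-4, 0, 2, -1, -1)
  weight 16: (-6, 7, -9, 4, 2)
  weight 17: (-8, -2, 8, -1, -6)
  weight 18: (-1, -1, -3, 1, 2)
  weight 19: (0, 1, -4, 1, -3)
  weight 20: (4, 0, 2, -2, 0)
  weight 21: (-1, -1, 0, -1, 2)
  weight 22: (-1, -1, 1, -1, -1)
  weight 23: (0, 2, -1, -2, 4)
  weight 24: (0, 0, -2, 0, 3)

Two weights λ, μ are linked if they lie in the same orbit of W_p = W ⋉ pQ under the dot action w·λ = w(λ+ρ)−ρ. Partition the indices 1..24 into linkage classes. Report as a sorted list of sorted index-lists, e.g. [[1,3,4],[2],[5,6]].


A_5 Cartan matrix, 5 simple roots permuted; ρ=(1,1,1,1,1).

Ā_5 reps of the 24 weights (A_5, coords as presented):

  1: (0, 0, 2, 0, 0);  2: (2, 0, 0, 2, 1);  3: (2, 0, 0, 2, 1);  4: (0, 0, 2, 0, 0);  5: (1, 2, 1, 0, 0);  6: (1, 0, 0, 1, 1);  7: (1, 0, 0, 1, 1);  8: (2, 0, 0, 2, 1);  9: (0, 0, 4, 0, 0);  10: (0, 0, 2, 0, 0);  11: (1, 0, 0, 1, 1);  12: (1, 2, 1, 0, 0);  13: (0, 0, 1, 0, 3);  14: (0, 0, 1, 0, 3);  15: (1, 2, 1, 0, 0);  16: (0, 0, 2, 0, 0);  17: (1, 0, 0, 1, 1);  18: (2, 0, 0, 2, 1);  19: (2, 0, 0, 2, 1);  20: (0, 0, 1, 0, 3);  21: (0, 0, 1, 0, 3);  22: (0, 0, 2, 0, 0);  23: (1, 0, 0, 1, 1);  24: (0, 0, 1, 0, 3)

The 24 indices split into 6 linkage classes (same alcove rep ⇔ same W_5-dot-orbit):

[[1, 4, 10, 16, 22], [2, 3, 8, 18, 19], [5, 12, 15], [6, 7, 11, 17, 23], [9], [13, 14, 20, 21, 24]]


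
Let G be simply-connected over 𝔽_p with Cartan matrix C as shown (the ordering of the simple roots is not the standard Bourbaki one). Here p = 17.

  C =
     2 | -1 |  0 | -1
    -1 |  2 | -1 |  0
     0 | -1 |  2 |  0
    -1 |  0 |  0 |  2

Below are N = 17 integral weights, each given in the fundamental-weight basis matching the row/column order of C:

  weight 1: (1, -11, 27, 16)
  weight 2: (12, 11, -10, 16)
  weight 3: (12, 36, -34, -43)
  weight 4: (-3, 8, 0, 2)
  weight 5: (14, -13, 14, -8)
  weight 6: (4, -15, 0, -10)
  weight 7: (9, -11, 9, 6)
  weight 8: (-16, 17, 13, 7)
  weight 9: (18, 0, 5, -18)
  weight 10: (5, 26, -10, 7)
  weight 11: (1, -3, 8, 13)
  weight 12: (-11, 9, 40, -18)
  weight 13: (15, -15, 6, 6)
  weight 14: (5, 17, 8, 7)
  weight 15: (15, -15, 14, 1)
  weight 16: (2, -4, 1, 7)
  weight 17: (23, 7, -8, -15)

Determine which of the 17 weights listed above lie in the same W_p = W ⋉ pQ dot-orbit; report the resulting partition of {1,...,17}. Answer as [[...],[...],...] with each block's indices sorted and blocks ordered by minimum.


Dynkin diagram of C (from the 6 off-diagonal −1 entries): A_4.

W_17-reps of the 17 weights in Ā_17 (same 4-coord order as C):

  λ_1+ρ ↦ (0, 2, 1, 8)
  λ_2+ρ ↦ (8, 5, 3, 0)
  λ_3+ρ ↦ (8, 5, 3, 0)
  λ_4+ρ ↦ (2, 7, 1, 1)
  λ_5+ρ ↦ (4, 8, 2, 2)
  λ_6+ρ ↦ (8, 5, 3, 0)
  λ_7+ρ ↦ (0, 10, 0, 7)
  λ_8+ρ ↦ (0, 2, 1, 8)
  λ_9+ρ ↦ (0, 2, 1, 8)
  λ_10+ρ ↦ (2, 7, 1, 1)
  λ_11+ρ ↦ (0, 2, 1, 8)
  λ_12+ρ ↦ (0, 10, 0, 7)
  λ_13+ρ ↦ (2, 7, 1, 1)
  λ_14+ρ ↦ (2, 7, 1, 1)
  λ_15+ρ ↦ (2, 13, 1, 0)
  λ_16+ρ ↦ (0, 2, 1, 8)
  λ_17+ρ ↦ (2, 7, 1, 1)

Grouping the 17 weights by Ā_17-representative: 6 linkage classes.

[[1, 8, 9, 11, 16], [2, 3, 6], [4, 10, 13, 14, 17], [5], [7, 12], [15]]


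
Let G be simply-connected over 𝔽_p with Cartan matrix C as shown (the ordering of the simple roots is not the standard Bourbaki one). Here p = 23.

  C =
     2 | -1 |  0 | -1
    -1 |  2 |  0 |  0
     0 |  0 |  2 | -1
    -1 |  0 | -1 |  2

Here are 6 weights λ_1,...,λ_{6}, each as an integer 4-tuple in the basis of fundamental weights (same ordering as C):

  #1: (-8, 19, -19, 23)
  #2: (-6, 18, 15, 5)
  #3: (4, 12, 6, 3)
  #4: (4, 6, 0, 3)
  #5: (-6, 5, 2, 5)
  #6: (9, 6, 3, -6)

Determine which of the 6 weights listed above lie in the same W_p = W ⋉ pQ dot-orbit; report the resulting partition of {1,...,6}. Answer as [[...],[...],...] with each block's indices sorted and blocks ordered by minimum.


Cartan matrix: type A_4 (|W|=120); un-permuting the 4 rows.

Each λ_j+ρ reduced to Ā_23; 4-tuples below use C's row order:

    1: (5, 1, 3, 1)
    2: (5, 1, 3, 1)
    3: (5, 7, 1, 4)
    4: (5, 7, 1, 4)
    5: (5, 1, 3, 1)
    6: (5, 7, 1, 4)

2 distinct reps among the 6 weights ⇒ 2 W_23-linkage classes:

[[1, 2, 5], [3, 4, 6]]


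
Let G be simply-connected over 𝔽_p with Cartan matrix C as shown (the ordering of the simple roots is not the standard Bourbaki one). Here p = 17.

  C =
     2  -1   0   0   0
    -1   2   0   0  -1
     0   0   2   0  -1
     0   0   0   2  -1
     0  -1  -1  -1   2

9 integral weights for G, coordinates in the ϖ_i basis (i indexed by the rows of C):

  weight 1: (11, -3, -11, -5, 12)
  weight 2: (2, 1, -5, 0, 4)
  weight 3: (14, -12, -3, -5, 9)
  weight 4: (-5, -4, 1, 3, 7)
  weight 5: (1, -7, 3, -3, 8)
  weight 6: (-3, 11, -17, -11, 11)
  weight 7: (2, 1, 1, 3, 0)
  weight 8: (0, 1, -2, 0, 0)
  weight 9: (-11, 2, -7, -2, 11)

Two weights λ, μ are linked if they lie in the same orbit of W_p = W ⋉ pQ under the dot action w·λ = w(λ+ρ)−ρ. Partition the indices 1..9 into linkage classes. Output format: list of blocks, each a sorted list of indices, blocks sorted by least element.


Type D_5, rank 5, |W|=1920; reorder rows/cols to standard.

Each λ_j+ρ reduced to Ā_17; 5-tuples below use C's row order:

  λ_1+ρ ↦ (4, 2, 4, 2, 1)
  λ_2+ρ ↦ (3, 2, 4, 1, 1)
  λ_3+ρ ↦ (4, 2, 4, 2, 1)
  λ_4+ρ ↦ (3, 2, 2, 4, 1)
  λ_5+ρ ↦ (4, 2, 4, 2, 1)
  λ_6+ρ ↦ (3, 2, 2, 4, 1)
  λ_7+ρ ↦ (3, 2, 2, 4, 1)
  λ_8+ρ ↦ (1, 2, 1, 1, 0)
  λ_9+ρ ↦ (3, 2, 4, 1, 1)

Grouping the 9 weights by Ā_17-representative: 4 linkage classes.

[[1, 3, 5], [2, 9], [4, 6, 7], [8]]


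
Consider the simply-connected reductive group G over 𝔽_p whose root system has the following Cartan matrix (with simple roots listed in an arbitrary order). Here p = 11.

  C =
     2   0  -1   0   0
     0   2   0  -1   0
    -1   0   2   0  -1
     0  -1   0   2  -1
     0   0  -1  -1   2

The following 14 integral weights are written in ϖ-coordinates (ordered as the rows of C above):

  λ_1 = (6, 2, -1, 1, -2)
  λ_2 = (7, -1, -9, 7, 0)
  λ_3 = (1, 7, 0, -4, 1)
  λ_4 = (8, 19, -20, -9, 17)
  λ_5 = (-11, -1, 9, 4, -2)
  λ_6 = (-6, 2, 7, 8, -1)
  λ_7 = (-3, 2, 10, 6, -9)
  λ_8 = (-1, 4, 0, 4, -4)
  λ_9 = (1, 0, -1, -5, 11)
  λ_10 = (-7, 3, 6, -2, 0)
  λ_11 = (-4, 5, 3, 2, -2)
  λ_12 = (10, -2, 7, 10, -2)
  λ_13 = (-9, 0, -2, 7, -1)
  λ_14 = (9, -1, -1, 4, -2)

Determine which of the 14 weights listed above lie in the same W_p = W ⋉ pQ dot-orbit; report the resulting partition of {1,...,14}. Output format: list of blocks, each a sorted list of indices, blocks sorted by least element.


C ↔ A_5 under row/col permutation; |W(A_5)| = 720.

W_11-reps of the 14 weights in Ā_11 (same 5-coord order as C):

    1: (6, 3, 1, 1, 0)
    2: (0, 0, 1, 1, 7)
    3: (2, 5, 0, 2, 1)
    4: (0, 0, 1, 1, 7)
    5: (6, 3, 1, 1, 0)
    6: (2, 5, 0, 2, 1)
    7: (0, 0, 1, 1, 7)
    8: (2, 5, 0, 2, 1)
    9: (0, 0, 1, 1, 7)
    10: (6, 3, 1, 1, 0)
    11: (2, 5, 0, 2, 1)
    12: (6, 3, 1, 1, 0)
    13: (0, 0, 1, 1, 7)
    14: (6, 3, 1, 1, 0)

Linkage partition of the 14 weights (3 classes, p=11):

[[1, 5, 10, 12, 14], [2, 4, 7, 9, 13], [3, 6, 8, 11]]


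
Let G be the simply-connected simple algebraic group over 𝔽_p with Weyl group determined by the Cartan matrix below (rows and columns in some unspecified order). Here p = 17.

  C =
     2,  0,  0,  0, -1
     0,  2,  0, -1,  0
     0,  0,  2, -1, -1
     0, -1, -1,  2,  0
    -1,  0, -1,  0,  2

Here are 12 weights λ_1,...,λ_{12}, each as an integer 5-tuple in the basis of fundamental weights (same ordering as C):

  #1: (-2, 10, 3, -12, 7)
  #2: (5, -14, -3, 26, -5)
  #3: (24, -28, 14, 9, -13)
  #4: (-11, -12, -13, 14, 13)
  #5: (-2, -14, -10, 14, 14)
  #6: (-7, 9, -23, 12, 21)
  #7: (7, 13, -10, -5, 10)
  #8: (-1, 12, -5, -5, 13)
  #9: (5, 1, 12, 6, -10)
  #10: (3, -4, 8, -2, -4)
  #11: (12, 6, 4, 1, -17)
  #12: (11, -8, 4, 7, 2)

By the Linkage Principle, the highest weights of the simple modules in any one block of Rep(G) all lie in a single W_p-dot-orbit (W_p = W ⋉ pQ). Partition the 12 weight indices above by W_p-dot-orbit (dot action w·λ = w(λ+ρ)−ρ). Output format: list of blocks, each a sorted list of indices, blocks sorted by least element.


Root system A_5: the 5×5 matrix C matches after relabeling.

λ_j+ρ reflected into Ā_17 (⟨·,θ^∨⟩≤17); 5-tuples as given:

  λ_1 → (1, 0, 7, 4, 0)
  λ_2 → (2, 3, 4, 4, 4)
  λ_3 → (2, 3, 4, 4, 4)
  λ_4 → (2, 3, 4, 4, 4)
  λ_5 → (3, 2, 2, 7, 2)
  λ_6 → (1, 0, 7, 4, 0)
  λ_7 → (3, 2, 2, 7, 2)
  λ_8 → (2, 3, 4, 4, 4)
  λ_9 → (2, 3, 4, 4, 4)
  λ_10 → (1, 1, 2, 3, 3)
  λ_11 → (3, 2, 2, 7, 2)
  λ_12 → (1, 1, 2, 3, 3)

Partition of {1..12} into 4 W_17-dot-orbits:

[[1, 6], [2, 3, 4, 8, 9], [5, 7, 11], [10, 12]]


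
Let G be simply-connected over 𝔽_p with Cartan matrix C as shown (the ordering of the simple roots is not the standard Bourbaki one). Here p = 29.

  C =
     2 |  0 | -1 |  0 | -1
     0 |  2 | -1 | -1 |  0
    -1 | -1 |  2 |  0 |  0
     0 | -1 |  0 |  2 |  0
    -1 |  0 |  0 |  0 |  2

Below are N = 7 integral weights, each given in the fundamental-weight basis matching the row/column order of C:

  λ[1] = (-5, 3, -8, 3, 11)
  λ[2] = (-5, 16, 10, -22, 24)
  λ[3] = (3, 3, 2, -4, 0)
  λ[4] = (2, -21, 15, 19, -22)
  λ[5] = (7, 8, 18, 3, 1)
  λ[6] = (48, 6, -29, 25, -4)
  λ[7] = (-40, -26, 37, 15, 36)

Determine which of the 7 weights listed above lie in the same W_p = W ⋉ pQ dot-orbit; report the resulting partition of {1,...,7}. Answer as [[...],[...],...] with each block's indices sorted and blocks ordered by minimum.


A_5 Cartan matrix, 5 simple roots permuted; ρ=(1,1,1,1,1).

W_29-reps of the 7 weights in Ā_29 (same 5-coord order as C):

  [1] (4, 1, 3, 3, 1)
  [2] (4, 1, 3, 3, 1)
  [3] (4, 1, 3, 3, 1)
  [4] (3, 0, 16, 2, 1)
  [5] (3, 0, 16, 2, 1)
  [6] (4, 1, 3, 3, 1)
  [7] (3, 0, 16, 2, 1)

2 distinct reps among the 7 weights ⇒ 2 W_29-linkage classes:

[[1, 2, 3, 6], [4, 5, 7]]


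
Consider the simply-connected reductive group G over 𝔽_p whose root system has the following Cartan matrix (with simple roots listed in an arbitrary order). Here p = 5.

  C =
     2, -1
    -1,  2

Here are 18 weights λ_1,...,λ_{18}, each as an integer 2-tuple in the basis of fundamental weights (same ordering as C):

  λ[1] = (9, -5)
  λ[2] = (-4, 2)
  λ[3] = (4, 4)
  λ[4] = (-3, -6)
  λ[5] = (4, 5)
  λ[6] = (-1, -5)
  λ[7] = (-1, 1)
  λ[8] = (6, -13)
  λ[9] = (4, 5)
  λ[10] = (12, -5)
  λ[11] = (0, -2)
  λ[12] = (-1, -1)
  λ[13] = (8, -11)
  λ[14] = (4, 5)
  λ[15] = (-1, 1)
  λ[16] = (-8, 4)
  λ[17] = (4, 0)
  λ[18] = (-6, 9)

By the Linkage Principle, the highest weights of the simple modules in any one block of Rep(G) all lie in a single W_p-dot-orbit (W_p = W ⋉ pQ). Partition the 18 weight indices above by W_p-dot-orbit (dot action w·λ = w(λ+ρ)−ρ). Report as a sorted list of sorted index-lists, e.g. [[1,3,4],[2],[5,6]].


Dynkin diagram of C (from the 2 off-diagonal −1 entries): A_2.

λ_j+ρ reflected into Ā_5 (⟨·,θ^∨⟩≤5); 2-tuples as given:

    λ_1 → (0, 1)
    λ_2 → (3, 0)
    λ_3 → (0, 0)
    λ_4 → (3, 0)
    λ_5 → (0, 1)
    λ_6 → (4, 0)
    λ_7 → (0, 2)
    λ_8 → (0, 2)
    λ_9 → (0, 1)
    λ_10 → (3, 1)
    λ_11 → (0, 1)
    λ_12 → (0, 0)
    λ_13 → (4, 0)
    λ_14 → (0, 1)
    λ_15 → (0, 2)
    λ_16 → (3, 0)
    λ_17 → (4, 0)
    λ_18 → (0, 0)

Partition of {1..18} into 6 W_5-dot-orbits:

[[1, 5, 9, 11, 14], [2, 4, 16], [3, 12, 18], [6, 13, 17], [7, 8, 15], [10]]


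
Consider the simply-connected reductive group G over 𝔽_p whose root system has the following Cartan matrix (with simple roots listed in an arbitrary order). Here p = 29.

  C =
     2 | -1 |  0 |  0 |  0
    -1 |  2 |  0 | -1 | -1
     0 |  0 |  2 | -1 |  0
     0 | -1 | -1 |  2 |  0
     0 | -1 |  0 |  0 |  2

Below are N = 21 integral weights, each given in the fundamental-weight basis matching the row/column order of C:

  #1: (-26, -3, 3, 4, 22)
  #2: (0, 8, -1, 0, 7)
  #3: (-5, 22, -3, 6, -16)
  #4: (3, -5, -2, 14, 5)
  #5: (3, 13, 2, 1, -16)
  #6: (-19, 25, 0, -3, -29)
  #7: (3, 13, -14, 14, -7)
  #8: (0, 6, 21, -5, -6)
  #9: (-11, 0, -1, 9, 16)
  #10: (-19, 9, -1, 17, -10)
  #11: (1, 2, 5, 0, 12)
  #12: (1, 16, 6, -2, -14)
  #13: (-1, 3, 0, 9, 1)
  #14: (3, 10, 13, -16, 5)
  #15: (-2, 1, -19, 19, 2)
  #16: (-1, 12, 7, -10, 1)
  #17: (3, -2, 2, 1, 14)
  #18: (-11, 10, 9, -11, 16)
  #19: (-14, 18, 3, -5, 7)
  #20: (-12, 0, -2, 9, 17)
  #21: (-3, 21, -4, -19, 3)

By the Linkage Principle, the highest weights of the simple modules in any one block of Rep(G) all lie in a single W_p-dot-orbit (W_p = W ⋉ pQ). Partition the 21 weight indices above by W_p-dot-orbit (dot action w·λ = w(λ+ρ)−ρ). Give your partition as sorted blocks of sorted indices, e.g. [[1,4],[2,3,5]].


C ↔ D_5 under row/col permutation; |W(D_5)| = 1920.

W_29-reps of the 21 weights in Ā_29 (same 5-coord order as C):

  λ_1 → (1, 1, 18, 2, 3) · λ_2 → (1, 9, 0, 1, 8) · λ_3 → (3, 1, 3, 1, 14) · λ_4 → (0, 4, 1, 8, 2) · λ_5 → (3, 1, 3, 1, 14) · λ_6 → (1, 1, 18, 2, 3) · λ_7 → (0, 4, 1, 8, 2) · λ_8 → (1, 1, 18, 2, 3) · λ_9 → (1, 9, 0, 1, 8) · λ_10 → (1, 9, 0, 1, 8) · λ_11 → (2, 3, 6, 1, 13) · λ_12 → (2, 3, 6, 1, 13) · λ_13 → (0, 4, 1, 8, 2) · λ_14 → (0, 4, 1, 8, 2) · λ_15 → (1, 1, 18, 2, 3) · λ_16 → (0, 4, 1, 8, 2) · λ_17 → (3, 1, 3, 1, 14) · λ_18 → (1, 9, 0, 1, 8) · λ_19 → (13, 2, 0, 0, 8) · λ_20 → (1, 9, 0, 1, 8) · λ_21 → (1, 1, 18, 2, 3)

These 21 weights hit 6 W_29-dot-orbits; sizes (5, 5, 3, 5, 2, 1):

[[1, 6, 8, 15, 21], [2, 9, 10, 18, 20], [3, 5, 17], [4, 7, 13, 14, 16], [11, 12], [19]]
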